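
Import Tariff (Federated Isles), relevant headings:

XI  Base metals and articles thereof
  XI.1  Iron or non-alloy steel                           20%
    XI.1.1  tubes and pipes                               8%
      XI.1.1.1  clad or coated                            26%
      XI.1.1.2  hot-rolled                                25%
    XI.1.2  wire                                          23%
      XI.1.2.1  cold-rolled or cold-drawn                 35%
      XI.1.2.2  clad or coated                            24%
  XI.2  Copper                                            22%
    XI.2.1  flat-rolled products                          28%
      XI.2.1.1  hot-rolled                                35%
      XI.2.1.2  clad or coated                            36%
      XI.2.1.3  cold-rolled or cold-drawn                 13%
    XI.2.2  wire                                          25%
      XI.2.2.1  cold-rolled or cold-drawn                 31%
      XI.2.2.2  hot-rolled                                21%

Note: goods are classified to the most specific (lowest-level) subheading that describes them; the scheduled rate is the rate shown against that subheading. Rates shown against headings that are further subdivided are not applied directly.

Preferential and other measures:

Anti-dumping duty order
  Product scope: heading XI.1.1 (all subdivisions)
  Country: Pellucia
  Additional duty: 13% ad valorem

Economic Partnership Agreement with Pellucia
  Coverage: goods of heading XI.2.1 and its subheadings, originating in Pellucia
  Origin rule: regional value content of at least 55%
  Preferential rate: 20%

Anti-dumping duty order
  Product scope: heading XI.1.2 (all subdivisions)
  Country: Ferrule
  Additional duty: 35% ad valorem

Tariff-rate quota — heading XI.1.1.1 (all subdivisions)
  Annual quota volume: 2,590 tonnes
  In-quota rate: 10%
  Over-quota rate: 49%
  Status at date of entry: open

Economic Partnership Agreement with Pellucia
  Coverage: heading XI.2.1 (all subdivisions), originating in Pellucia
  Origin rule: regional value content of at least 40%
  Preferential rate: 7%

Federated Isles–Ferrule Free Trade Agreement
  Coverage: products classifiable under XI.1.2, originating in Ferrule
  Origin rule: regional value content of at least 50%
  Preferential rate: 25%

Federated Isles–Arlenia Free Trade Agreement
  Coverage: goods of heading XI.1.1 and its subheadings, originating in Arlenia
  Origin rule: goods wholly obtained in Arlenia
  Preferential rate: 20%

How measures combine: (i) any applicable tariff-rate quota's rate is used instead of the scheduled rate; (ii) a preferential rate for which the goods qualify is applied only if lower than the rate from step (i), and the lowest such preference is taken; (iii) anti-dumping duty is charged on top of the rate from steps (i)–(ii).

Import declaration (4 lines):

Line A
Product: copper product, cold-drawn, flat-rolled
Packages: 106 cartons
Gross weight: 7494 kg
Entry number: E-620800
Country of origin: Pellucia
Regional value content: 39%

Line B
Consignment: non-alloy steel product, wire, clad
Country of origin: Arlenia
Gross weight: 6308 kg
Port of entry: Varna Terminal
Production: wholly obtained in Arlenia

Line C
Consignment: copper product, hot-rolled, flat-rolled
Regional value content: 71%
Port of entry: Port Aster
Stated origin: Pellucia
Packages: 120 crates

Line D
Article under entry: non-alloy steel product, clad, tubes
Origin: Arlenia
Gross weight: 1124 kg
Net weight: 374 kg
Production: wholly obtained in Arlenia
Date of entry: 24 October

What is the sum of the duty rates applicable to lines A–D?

Line A: copper → XI.2; flat-rolled → XI.2.1; cold-drawn → XI.2.1.3. Scheduled 13%. Pellucia agreement on XI.2.1: RVC < 55%; Pellucia agreement on XI.2.1: RVC < 40%. → 13%.
Line B: non-alloy steel → XI.1; wire → XI.1.2; clad → XI.1.2.2. Scheduled 24%. Arlenia agreement on XI.1.1: XI.1.2.2 not covered. → 24%.
Line C: copper → XI.2; flat-rolled → XI.2.1; hot-rolled → XI.2.1.1. Scheduled 35%. Pellucia agreement on XI.2.1: RVC ≥ 55% → 20% available; Pellucia agreement on XI.2.1: RVC ≥ 40% → 7% available; preferential 7%. → 7%.
Line D: non-alloy steel → XI.1; tubes → XI.1.1; clad → XI.1.1.1. Scheduled 26%. quota on XI.1.1.1 open → in-quota 10%; Arlenia agreement on XI.1.1: wholly obtained → 20% available; preference 20% not lower than 10% → no reduction. → 10%.
Sum: 13% + 24% + 7% + 10% = 54%.

54%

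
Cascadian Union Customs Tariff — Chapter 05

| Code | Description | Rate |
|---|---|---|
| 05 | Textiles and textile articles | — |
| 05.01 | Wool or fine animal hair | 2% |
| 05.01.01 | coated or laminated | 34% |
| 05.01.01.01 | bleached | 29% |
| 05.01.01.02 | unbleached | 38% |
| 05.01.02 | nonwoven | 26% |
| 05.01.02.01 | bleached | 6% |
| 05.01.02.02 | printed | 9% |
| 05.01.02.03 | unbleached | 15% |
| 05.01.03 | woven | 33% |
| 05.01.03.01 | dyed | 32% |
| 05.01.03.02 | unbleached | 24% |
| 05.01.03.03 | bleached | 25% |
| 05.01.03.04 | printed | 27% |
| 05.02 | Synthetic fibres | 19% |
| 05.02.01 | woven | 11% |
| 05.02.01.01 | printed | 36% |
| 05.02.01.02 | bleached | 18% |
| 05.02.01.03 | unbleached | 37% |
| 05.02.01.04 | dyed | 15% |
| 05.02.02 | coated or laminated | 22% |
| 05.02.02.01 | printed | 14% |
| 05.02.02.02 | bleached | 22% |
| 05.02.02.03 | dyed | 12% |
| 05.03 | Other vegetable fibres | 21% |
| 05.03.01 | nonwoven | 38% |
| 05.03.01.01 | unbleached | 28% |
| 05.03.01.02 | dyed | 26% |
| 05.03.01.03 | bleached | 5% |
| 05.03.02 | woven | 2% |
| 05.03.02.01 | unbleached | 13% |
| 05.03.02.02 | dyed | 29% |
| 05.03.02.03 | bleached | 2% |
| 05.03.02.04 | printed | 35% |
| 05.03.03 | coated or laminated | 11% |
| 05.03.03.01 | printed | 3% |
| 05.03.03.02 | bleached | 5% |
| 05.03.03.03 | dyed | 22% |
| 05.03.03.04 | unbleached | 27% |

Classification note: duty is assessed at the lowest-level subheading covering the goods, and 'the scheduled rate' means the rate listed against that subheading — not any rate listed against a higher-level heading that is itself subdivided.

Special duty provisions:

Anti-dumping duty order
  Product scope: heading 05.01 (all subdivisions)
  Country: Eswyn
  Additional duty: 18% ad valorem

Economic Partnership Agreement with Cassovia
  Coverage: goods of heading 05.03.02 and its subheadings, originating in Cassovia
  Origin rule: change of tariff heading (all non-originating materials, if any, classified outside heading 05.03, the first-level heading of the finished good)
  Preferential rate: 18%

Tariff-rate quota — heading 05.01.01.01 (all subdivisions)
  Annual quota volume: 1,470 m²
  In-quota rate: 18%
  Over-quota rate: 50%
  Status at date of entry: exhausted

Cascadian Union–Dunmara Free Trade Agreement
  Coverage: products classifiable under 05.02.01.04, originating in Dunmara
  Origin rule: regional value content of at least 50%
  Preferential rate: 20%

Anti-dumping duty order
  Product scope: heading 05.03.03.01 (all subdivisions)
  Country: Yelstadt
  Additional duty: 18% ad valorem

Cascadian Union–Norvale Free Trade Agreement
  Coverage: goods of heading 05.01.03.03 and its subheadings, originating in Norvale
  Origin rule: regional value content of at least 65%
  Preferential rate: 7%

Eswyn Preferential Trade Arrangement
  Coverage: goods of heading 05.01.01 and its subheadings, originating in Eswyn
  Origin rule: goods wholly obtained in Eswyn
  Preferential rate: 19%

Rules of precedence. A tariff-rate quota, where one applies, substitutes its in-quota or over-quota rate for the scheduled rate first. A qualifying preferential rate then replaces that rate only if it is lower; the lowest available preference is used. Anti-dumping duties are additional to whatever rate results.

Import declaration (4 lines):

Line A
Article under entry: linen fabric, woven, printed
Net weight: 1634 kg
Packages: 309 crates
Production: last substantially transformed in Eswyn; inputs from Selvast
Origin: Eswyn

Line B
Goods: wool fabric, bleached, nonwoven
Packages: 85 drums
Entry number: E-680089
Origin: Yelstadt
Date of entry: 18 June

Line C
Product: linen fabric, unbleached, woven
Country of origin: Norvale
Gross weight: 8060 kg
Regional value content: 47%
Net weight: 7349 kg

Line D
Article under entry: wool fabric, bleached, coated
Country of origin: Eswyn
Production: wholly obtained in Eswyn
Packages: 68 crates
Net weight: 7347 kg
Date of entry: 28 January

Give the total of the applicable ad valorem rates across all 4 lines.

91%

Line A: linen → 05.03; woven → 05.03.02; printed → 05.03.02.04. Scheduled 35%. Eswyn agreement on 05.01.01: 05.03.02.04 not covered. → 35%.
Line B: wool → 05.01; nonwoven → 05.01.02; bleached → 05.01.02.01. Scheduled 6%. No special measure applies. → 6%.
Line C: linen → 05.03; woven → 05.03.02; unbleached → 05.03.02.01. Scheduled 13%. Norvale agreement on 05.01.03.03: 05.03.02.01 not covered. → 13%.
Line D: wool → 05.01; coated → 05.01.01; bleached → 05.01.01.01. Scheduled 29%. quota on 05.01.01.01 exhausted → over-quota 50%; Eswyn agreement on 05.01.01: wholly obtained → 19% available; preferential 19%; anti-dumping (Eswyn, 05.01): +18%; total 19% + 18% = 37%. → 37%.
Sum: 35% + 6% + 13% + 37% = 91%.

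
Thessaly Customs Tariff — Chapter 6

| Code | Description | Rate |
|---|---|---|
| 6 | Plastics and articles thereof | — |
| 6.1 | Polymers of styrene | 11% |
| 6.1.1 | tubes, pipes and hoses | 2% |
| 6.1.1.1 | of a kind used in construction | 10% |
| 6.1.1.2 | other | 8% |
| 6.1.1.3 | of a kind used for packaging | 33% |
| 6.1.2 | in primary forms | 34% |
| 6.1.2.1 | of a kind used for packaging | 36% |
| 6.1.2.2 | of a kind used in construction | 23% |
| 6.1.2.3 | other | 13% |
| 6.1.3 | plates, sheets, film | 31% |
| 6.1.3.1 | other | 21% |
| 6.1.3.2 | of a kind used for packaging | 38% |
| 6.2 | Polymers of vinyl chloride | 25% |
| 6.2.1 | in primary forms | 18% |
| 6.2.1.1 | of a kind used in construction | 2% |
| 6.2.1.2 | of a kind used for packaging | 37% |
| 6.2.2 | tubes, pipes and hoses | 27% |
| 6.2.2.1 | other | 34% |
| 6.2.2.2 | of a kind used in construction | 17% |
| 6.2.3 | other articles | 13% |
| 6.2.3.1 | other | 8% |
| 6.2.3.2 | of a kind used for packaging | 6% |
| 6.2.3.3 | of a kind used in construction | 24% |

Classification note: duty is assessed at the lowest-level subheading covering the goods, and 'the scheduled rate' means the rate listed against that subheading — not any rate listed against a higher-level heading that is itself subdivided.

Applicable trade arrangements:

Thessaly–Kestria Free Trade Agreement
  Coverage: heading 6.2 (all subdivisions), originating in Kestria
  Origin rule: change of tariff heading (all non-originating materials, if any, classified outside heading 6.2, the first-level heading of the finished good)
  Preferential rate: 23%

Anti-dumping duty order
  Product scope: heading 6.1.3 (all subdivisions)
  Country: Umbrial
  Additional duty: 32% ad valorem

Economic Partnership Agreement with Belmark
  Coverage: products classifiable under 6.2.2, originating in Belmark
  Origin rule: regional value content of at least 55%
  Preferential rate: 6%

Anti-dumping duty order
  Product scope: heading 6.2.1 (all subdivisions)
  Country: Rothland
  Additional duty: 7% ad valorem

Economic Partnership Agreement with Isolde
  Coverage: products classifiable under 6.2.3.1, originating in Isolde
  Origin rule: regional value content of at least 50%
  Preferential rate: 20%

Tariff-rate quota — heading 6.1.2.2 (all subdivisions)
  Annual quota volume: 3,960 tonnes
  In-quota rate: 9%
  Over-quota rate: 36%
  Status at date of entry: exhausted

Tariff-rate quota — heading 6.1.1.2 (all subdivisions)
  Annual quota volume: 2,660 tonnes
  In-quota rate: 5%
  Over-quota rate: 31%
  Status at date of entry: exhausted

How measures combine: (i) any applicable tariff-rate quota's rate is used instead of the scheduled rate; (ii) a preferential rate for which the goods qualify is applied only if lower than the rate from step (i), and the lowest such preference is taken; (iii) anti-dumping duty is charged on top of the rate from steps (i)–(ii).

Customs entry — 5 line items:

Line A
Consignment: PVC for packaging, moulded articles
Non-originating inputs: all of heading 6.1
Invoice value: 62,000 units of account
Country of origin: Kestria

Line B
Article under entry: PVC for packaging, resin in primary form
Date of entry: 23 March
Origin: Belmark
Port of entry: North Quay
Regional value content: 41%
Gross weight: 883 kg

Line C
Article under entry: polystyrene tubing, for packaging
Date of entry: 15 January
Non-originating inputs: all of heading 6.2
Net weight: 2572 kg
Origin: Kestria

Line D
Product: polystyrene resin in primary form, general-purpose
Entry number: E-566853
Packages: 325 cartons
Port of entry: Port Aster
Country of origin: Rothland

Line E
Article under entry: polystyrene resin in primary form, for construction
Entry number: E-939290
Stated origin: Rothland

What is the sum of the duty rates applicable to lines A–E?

Line A: PVC → 6.2; moulded articles → 6.2.3; for packaging → 6.2.3.2. Scheduled 6%. Kestria agreement on 6.2: CTH met → 23% available; preference 23% not lower than 6% → no reduction. → 6%.
Line B: PVC → 6.2; resin in primary form → 6.2.1; for packaging → 6.2.1.2. Scheduled 37%. Belmark agreement on 6.2.2: 6.2.1.2 not covered. → 37%.
Line C: polystyrene → 6.1; tubing → 6.1.1; for packaging → 6.1.1.3. Scheduled 33%. Kestria agreement on 6.2: 6.1.1.3 not covered. → 33%.
Line D: polystyrene → 6.1; resin in primary form → 6.1.2; general-purpose → 6.1.2.3. Scheduled 13%. No special measure applies. → 13%.
Line E: polystyrene → 6.1; resin in primary form → 6.1.2; for construction → 6.1.2.2. Scheduled 23%. quota on 6.1.2.2 exhausted → over-quota 36%. → 36%.
Sum: 6% + 37% + 33% + 13% + 36% = 125%.

125%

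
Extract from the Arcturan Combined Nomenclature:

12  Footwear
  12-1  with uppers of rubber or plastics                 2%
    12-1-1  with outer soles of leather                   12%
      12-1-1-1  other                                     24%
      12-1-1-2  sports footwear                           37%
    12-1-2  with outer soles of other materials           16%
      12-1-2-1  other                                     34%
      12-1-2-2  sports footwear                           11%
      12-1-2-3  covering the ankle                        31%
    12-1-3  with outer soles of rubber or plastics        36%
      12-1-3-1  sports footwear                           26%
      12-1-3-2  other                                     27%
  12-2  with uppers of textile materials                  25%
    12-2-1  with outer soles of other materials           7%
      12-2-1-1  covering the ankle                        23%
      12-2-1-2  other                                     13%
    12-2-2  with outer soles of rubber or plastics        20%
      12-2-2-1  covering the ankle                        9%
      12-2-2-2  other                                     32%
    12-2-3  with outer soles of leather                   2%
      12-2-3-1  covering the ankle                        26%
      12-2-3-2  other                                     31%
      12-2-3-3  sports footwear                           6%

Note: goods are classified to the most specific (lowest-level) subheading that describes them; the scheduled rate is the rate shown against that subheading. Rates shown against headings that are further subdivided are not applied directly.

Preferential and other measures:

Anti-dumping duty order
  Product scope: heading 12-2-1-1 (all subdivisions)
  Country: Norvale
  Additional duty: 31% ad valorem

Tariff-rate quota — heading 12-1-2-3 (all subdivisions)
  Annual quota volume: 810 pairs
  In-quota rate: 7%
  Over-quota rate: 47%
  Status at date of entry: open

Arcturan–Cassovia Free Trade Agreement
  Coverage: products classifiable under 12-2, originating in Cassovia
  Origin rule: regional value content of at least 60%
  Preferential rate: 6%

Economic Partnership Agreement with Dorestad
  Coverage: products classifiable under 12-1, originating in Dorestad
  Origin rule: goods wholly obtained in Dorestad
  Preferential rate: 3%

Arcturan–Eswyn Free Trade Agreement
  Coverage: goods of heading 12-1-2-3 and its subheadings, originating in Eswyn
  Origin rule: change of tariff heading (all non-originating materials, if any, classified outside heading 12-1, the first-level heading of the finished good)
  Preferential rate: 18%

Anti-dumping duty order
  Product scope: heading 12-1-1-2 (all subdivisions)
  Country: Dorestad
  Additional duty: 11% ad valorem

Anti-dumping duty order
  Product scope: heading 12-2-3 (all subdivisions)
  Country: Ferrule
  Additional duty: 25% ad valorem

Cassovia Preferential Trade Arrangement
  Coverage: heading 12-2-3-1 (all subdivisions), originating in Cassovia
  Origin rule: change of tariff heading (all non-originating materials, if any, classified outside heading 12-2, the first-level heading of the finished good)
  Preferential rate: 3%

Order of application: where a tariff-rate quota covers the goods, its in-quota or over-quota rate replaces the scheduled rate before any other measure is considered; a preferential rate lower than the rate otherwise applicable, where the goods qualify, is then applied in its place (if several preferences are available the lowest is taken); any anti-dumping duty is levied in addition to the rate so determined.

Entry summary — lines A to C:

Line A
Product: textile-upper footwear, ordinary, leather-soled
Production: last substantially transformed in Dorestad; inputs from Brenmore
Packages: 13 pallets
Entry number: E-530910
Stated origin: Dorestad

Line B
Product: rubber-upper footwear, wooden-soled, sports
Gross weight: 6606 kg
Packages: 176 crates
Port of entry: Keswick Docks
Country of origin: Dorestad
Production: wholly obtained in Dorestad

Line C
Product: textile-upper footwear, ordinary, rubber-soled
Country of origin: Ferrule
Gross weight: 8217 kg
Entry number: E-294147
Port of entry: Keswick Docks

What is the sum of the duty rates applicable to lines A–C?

Line A: textile-upper → 12-2; leather-soled → 12-2-3; ordinary → 12-2-3-2. Scheduled 31%. Dorestad agreement on 12-1: 12-2-3-2 not covered. → 31%.
Line B: rubber-upper → 12-1; wooden-soled → 12-1-2; sports → 12-1-2-2. Scheduled 11%. Dorestad agreement on 12-1: wholly obtained → 3% available; preferential 3%. → 3%.
Line C: textile-upper → 12-2; rubber-soled → 12-2-2; ordinary → 12-2-2-2. Scheduled 32%. No special measure applies. → 32%.
Sum: 31% + 3% + 32% = 66%.

66%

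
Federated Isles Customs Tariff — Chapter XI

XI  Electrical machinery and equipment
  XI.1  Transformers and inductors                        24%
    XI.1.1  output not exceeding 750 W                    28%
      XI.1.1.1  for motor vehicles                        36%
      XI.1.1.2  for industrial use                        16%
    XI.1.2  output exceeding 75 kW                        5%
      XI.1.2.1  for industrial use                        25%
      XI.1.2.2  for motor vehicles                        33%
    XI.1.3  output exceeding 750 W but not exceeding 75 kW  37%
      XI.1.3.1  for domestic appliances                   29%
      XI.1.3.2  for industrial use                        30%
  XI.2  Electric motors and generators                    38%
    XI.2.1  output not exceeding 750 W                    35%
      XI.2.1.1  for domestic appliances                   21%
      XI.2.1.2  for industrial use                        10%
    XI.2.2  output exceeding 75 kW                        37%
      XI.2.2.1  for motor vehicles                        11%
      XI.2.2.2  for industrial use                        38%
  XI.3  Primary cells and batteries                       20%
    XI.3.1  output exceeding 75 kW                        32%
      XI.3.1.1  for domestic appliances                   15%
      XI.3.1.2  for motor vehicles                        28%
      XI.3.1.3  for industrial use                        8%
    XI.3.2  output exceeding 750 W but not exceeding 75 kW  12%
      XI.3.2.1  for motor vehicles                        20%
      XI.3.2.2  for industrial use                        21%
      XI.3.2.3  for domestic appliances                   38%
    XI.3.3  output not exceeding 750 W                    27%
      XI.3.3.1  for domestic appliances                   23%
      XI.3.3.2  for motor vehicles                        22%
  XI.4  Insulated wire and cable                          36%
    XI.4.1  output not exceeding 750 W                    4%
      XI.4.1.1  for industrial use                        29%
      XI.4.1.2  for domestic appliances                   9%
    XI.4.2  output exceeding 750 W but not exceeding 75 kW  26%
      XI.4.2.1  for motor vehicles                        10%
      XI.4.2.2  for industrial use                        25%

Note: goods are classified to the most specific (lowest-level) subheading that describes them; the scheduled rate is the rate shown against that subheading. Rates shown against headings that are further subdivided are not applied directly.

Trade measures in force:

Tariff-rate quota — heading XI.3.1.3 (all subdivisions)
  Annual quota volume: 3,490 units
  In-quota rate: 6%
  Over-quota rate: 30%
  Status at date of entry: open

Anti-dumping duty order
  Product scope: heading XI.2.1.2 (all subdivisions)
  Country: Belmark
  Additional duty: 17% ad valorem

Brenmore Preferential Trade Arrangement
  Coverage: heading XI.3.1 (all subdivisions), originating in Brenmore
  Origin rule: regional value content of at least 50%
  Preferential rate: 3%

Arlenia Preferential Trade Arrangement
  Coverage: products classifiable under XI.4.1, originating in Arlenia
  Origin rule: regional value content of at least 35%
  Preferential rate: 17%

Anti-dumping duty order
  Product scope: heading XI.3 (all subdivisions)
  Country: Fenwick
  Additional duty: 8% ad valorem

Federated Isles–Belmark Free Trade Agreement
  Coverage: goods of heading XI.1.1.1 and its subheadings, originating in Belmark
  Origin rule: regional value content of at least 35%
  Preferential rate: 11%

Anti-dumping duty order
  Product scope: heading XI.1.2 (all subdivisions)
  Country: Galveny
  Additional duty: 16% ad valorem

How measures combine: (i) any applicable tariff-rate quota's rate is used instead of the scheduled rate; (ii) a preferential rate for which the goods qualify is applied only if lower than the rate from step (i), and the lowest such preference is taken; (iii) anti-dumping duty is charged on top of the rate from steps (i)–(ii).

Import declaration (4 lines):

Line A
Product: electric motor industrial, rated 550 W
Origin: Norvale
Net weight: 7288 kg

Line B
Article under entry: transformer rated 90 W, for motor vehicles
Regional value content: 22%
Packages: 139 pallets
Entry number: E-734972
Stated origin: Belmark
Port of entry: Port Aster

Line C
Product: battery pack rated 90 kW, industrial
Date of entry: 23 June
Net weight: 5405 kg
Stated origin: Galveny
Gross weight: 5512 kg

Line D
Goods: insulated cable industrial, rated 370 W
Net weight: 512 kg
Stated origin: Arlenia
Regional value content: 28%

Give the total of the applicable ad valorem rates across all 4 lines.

81%

Line A: electric motor → XI.2; rated 550 W → XI.2.1; industrial → XI.2.1.2. Scheduled 10%. No special measure applies. → 10%.
Line B: transformer → XI.1; rated 90 W → XI.1.1; for motor vehicles → XI.1.1.1. Scheduled 36%. Belmark agreement on XI.1.1.1: RVC < 35%. → 36%.
Line C: battery pack → XI.3; rated 90 kW → XI.3.1; industrial → XI.3.1.3. Scheduled 8%. quota on XI.3.1.3 open → in-quota 6%. → 6%.
Line D: insulated cable → XI.4; rated 370 W → XI.4.1; industrial → XI.4.1.1. Scheduled 29%. Arlenia agreement on XI.4.1: RVC < 35%. → 29%.
Sum: 10% + 36% + 6% + 29% = 81%.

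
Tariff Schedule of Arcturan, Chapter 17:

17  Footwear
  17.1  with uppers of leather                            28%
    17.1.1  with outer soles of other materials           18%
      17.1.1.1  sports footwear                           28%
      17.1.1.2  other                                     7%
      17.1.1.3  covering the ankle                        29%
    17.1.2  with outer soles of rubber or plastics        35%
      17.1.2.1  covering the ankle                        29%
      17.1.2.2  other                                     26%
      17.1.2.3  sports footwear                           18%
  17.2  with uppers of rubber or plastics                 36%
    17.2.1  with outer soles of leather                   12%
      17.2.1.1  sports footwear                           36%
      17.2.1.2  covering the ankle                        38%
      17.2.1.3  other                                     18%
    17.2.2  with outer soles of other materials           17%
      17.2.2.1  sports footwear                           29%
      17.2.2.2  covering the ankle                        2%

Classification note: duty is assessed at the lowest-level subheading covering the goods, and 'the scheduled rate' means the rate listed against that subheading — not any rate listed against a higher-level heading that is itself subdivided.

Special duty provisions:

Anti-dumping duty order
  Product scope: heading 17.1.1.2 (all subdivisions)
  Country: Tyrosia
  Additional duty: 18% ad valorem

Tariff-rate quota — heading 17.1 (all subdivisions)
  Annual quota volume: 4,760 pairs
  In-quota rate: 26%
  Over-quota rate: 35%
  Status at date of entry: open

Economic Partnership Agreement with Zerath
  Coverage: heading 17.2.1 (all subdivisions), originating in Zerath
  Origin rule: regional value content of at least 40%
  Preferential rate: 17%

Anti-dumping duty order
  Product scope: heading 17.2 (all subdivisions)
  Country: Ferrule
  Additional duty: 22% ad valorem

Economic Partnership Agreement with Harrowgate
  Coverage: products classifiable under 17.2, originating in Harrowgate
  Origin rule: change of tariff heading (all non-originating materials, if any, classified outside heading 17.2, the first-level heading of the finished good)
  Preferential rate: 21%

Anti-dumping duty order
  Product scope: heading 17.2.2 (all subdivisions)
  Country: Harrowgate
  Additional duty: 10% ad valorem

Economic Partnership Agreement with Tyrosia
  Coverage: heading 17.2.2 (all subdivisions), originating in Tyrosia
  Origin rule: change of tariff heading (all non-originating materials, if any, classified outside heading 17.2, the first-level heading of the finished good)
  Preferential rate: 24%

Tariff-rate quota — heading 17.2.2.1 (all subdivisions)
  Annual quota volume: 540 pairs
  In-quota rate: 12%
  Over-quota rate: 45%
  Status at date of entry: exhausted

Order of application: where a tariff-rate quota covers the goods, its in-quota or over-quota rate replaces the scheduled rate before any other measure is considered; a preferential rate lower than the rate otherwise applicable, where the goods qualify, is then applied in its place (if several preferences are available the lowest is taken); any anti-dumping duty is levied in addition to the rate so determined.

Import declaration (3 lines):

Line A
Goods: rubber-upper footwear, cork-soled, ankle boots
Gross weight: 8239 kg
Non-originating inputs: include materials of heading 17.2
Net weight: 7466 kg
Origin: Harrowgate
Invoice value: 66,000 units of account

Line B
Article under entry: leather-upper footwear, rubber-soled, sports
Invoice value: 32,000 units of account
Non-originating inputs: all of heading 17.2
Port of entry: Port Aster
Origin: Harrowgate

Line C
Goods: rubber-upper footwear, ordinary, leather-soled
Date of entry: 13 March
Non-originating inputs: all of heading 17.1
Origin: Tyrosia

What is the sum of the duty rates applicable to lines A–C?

Line A: rubber-upper → 17.2; cork-soled → 17.2.2; ankle boots → 17.2.2.2. Scheduled 2%. Harrowgate agreement on 17.2: CTH not met; anti-dumping (Harrowgate, 17.2.2): +10%; total 2% + 10% = 12%. → 12%.
Line B: leather-upper → 17.1; rubber-soled → 17.1.2; sports → 17.1.2.3. Scheduled 18%. quota on 17.1 open → in-quota 26%; Harrowgate agreement on 17.2: 17.1.2.3 not covered. → 26%.
Line C: rubber-upper → 17.2; leather-soled → 17.2.1; ordinary → 17.2.1.3. Scheduled 18%. Tyrosia agreement on 17.2.2: 17.2.1.3 not covered. → 18%.
Sum: 12% + 26% + 18% = 56%.

56%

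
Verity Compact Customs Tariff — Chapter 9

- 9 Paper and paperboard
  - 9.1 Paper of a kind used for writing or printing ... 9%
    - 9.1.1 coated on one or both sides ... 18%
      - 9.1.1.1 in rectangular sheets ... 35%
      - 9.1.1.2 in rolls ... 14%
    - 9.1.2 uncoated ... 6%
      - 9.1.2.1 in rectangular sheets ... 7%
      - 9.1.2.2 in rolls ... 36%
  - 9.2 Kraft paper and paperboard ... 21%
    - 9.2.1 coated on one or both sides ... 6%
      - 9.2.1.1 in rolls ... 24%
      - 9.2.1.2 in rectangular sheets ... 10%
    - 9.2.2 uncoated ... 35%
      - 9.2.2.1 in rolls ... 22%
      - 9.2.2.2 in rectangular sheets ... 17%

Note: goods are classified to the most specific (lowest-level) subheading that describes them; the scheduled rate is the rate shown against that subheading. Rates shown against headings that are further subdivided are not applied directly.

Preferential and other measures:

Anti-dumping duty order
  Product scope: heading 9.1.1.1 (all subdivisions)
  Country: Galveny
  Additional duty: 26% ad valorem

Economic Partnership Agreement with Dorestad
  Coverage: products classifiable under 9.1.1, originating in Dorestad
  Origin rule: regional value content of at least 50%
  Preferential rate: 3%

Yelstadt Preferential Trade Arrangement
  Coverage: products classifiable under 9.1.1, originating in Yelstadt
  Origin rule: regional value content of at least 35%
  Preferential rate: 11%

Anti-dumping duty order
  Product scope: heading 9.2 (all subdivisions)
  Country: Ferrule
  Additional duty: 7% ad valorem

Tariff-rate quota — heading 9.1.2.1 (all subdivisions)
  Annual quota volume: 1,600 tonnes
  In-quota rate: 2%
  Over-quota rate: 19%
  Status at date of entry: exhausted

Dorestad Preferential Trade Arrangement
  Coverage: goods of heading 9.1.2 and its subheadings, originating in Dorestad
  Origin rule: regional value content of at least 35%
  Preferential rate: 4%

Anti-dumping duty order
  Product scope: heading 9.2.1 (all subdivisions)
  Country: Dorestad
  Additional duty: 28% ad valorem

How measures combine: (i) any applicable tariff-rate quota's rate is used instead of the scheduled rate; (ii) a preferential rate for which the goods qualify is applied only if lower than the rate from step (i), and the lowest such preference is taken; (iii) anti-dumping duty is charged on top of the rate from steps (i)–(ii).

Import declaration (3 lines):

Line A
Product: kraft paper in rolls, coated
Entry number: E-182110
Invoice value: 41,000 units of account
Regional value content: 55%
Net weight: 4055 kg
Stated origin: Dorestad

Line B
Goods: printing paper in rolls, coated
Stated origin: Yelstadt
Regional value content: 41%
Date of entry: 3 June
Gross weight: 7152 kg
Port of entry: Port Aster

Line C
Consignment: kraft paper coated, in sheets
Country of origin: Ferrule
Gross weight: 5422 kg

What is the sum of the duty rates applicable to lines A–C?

80%

Line A: kraft paper → 9.2; coated → 9.2.1; in rolls → 9.2.1.1. Scheduled 24%. Dorestad agreement on 9.1.1: 9.2.1.1 not covered; Dorestad agreement on 9.1.2: 9.2.1.1 not covered; anti-dumping (Dorestad, 9.2.1): +28%; total 24% + 28% = 52%. → 52%.
Line B: printing paper → 9.1; coated → 9.1.1; in rolls → 9.1.1.2. Scheduled 14%. Yelstadt agreement on 9.1.1: RVC ≥ 35% → 11% available; preferential 11%. → 11%.
Line C: kraft paper → 9.2; coated → 9.2.1; in sheets → 9.2.1.2. Scheduled 10%. anti-dumping (Ferrule, 9.2): +7%; total 10% + 7% = 17%. → 17%.
Sum: 52% + 11% + 17% = 80%.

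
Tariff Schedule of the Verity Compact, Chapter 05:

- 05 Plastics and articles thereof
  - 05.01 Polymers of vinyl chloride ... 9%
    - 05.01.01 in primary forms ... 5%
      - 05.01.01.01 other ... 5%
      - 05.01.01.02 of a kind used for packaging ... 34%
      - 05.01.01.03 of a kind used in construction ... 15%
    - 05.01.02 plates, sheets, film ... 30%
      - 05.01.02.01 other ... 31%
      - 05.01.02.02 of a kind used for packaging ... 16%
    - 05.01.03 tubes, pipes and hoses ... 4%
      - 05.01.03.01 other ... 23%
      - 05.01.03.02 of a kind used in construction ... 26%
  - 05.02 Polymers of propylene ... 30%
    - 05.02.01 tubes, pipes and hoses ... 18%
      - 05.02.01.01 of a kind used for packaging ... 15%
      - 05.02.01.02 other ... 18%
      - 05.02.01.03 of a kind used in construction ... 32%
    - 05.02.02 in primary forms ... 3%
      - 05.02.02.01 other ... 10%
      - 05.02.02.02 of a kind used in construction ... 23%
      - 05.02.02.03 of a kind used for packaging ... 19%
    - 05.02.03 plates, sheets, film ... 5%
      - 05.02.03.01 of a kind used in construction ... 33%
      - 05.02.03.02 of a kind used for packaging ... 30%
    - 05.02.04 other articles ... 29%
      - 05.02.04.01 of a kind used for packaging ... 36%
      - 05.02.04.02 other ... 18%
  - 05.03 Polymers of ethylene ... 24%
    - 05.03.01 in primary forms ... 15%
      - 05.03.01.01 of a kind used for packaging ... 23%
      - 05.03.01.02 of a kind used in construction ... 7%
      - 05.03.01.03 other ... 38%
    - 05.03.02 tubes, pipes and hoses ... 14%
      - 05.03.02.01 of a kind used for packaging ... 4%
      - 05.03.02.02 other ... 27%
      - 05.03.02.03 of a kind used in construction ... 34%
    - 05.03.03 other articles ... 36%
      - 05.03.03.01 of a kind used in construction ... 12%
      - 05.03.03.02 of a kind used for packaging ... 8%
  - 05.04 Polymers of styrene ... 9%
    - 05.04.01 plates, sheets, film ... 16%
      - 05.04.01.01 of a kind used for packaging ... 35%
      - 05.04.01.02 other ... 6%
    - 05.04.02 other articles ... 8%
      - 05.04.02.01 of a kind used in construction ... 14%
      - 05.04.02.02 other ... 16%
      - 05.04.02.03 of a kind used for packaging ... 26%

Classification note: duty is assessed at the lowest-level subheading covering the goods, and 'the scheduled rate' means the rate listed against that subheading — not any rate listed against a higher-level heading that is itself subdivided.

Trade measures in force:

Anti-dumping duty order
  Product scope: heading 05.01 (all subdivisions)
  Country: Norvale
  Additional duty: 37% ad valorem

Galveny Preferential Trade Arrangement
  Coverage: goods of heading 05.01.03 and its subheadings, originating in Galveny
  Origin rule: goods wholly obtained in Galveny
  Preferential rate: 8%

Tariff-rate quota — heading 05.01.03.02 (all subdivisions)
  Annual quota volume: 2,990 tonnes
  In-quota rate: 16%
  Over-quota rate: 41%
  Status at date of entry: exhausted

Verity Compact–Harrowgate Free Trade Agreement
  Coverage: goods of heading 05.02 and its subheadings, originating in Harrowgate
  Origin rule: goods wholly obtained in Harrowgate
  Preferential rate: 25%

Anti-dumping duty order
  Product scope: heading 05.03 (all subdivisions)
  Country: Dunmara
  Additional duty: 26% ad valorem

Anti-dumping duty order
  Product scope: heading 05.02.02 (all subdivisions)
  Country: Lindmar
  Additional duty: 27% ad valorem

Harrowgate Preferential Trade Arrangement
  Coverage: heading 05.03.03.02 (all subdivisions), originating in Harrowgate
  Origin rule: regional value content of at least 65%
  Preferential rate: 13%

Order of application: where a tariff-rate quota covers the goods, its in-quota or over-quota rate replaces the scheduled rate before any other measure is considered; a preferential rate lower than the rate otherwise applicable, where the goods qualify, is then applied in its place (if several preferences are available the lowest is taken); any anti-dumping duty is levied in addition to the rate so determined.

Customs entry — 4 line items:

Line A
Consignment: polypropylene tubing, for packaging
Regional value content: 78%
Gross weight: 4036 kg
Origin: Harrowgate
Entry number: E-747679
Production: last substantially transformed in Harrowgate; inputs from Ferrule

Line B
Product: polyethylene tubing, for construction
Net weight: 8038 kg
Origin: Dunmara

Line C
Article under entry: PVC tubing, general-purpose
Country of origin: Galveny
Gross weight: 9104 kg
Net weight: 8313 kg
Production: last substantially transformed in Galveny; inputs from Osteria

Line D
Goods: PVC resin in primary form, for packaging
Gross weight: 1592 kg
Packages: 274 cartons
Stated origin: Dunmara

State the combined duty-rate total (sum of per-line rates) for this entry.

132%

Line A: polypropylene → 05.02; tubing → 05.02.01; for packaging → 05.02.01.01. Scheduled 15%. Harrowgate agreement on 05.02: not wholly obtained; Harrowgate agreement on 05.03.03.02: 05.02.01.01 not covered. → 15%.
Line B: polyethylene → 05.03; tubing → 05.03.02; for construction → 05.03.02.03. Scheduled 34%. anti-dumping (Dunmara, 05.03): +26%; total 34% + 26% = 60%. → 60%.
Line C: PVC → 05.01; tubing → 05.01.03; general-purpose → 05.01.03.01. Scheduled 23%. Galveny agreement on 05.01.03: not wholly obtained. → 23%.
Line D: PVC → 05.01; resin in primary form → 05.01.01; for packaging → 05.01.01.02. Scheduled 34%. No special measure applies. → 34%.
Sum: 15% + 60% + 23% + 34% = 132%.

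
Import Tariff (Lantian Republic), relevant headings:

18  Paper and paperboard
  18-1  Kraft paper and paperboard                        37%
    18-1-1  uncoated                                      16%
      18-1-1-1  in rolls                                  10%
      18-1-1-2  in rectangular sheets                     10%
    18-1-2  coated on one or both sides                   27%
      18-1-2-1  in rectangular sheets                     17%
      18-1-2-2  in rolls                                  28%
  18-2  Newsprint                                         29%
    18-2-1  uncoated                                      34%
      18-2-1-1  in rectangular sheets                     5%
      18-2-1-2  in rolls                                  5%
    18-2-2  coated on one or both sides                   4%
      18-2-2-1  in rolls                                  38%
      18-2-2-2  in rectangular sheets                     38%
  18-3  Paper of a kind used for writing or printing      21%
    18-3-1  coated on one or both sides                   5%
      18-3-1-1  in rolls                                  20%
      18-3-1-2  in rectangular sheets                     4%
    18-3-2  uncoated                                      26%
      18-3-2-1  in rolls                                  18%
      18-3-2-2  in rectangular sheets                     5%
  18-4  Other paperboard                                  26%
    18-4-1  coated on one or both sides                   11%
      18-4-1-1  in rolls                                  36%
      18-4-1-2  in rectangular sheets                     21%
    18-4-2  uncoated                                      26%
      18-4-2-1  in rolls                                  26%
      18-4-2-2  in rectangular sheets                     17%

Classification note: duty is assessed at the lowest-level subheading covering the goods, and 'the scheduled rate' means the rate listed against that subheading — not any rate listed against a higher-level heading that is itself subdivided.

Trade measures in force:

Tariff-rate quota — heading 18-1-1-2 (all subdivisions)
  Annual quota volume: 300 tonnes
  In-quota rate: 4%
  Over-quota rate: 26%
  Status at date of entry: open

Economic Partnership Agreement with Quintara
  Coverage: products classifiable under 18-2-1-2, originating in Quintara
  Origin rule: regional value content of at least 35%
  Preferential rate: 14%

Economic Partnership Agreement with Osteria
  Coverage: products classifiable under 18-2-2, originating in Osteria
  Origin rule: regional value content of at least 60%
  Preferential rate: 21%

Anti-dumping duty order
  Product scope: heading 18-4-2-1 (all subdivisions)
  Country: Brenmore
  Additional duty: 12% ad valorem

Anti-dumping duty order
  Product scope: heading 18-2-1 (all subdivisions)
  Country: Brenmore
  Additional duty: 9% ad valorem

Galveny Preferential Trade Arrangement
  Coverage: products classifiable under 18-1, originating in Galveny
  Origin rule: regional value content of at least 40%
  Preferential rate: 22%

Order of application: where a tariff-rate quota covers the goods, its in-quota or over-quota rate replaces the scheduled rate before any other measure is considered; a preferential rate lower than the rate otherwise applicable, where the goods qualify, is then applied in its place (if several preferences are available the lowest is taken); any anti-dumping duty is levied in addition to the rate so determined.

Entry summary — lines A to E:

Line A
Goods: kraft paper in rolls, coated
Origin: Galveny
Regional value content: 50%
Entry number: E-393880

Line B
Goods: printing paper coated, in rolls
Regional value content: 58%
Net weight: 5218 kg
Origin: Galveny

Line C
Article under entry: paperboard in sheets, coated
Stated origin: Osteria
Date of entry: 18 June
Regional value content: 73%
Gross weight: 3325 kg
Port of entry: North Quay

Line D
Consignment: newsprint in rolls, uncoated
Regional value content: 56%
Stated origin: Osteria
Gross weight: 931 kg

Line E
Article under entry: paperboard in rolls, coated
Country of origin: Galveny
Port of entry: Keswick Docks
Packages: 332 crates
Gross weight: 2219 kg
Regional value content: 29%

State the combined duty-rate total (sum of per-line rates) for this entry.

104%

Line A: kraft paper → 18-1; coated → 18-1-2; in rolls → 18-1-2-2. Scheduled 28%. Galveny agreement on 18-1: RVC ≥ 40% → 22% available; preferential 22%. → 22%.
Line B: printing paper → 18-3; coated → 18-3-1; in rolls → 18-3-1-1. Scheduled 20%. Galveny agreement on 18-1: 18-3-1-1 not covered. → 20%.
Line C: paperboard → 18-4; coated → 18-4-1; in sheets → 18-4-1-2. Scheduled 21%. Osteria agreement on 18-2-2: 18-4-1-2 not covered. → 21%.
Line D: newsprint → 18-2; uncoated → 18-2-1; in rolls → 18-2-1-2. Scheduled 5%. Osteria agreement on 18-2-2: 18-2-1-2 not covered. → 5%.
Line E: paperboard → 18-4; coated → 18-4-1; in rolls → 18-4-1-1. Scheduled 36%. Galveny agreement on 18-1: 18-4-1-1 not covered. → 36%.
Sum: 22% + 20% + 21% + 5% + 36% = 104%.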